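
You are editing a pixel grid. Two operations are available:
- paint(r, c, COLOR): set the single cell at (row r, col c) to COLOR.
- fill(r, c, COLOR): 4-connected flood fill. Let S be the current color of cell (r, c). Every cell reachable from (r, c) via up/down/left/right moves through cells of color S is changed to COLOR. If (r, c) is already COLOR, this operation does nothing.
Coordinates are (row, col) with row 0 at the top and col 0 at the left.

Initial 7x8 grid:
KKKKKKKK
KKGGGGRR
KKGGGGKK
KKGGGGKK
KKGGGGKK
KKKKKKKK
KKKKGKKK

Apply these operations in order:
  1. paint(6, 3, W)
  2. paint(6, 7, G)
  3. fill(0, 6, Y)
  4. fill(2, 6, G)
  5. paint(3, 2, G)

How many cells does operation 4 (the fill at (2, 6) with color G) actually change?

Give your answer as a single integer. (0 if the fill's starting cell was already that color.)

Answer: 35

Derivation:
After op 1 paint(6,3,W):
KKKKKKKK
KKGGGGRR
KKGGGGKK
KKGGGGKK
KKGGGGKK
KKKKKKKK
KKKWGKKK
After op 2 paint(6,7,G):
KKKKKKKK
KKGGGGRR
KKGGGGKK
KKGGGGKK
KKGGGGKK
KKKKKKKK
KKKWGKKG
After op 3 fill(0,6,Y) [35 cells changed]:
YYYYYYYY
YYGGGGRR
YYGGGGYY
YYGGGGYY
YYGGGGYY
YYYYYYYY
YYYWGYYG
After op 4 fill(2,6,G) [35 cells changed]:
GGGGGGGG
GGGGGGRR
GGGGGGGG
GGGGGGGG
GGGGGGGG
GGGGGGGG
GGGWGGGG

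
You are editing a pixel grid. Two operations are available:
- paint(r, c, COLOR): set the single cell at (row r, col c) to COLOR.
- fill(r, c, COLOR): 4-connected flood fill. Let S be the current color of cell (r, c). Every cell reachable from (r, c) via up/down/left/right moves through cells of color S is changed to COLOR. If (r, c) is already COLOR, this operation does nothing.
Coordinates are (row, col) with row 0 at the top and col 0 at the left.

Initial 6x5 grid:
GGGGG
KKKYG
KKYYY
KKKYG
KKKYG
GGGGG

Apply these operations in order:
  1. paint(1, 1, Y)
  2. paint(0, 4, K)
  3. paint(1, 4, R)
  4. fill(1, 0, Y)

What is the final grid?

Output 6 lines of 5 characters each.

Answer: GGGGK
YYKYR
YYYYY
YYYYG
YYYYG
GGGGG

Derivation:
After op 1 paint(1,1,Y):
GGGGG
KYKYG
KKYYY
KKKYG
KKKYG
GGGGG
After op 2 paint(0,4,K):
GGGGK
KYKYG
KKYYY
KKKYG
KKKYG
GGGGG
After op 3 paint(1,4,R):
GGGGK
KYKYR
KKYYY
KKKYG
KKKYG
GGGGG
After op 4 fill(1,0,Y) [9 cells changed]:
GGGGK
YYKYR
YYYYY
YYYYG
YYYYG
GGGGG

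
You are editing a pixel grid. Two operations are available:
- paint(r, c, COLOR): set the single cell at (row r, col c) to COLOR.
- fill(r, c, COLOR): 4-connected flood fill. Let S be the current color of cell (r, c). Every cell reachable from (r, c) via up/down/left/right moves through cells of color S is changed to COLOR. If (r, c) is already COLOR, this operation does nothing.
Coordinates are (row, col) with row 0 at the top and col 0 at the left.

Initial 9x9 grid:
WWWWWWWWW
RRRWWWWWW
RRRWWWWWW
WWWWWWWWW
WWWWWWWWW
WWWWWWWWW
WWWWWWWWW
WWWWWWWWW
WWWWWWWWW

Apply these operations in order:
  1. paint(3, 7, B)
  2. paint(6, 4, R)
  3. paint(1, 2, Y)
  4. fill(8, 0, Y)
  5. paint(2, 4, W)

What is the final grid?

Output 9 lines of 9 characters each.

After op 1 paint(3,7,B):
WWWWWWWWW
RRRWWWWWW
RRRWWWWWW
WWWWWWWBW
WWWWWWWWW
WWWWWWWWW
WWWWWWWWW
WWWWWWWWW
WWWWWWWWW
After op 2 paint(6,4,R):
WWWWWWWWW
RRRWWWWWW
RRRWWWWWW
WWWWWWWBW
WWWWWWWWW
WWWWWWWWW
WWWWRWWWW
WWWWWWWWW
WWWWWWWWW
After op 3 paint(1,2,Y):
WWWWWWWWW
RRYWWWWWW
RRRWWWWWW
WWWWWWWBW
WWWWWWWWW
WWWWWWWWW
WWWWRWWWW
WWWWWWWWW
WWWWWWWWW
After op 4 fill(8,0,Y) [73 cells changed]:
YYYYYYYYY
RRYYYYYYY
RRRYYYYYY
YYYYYYYBY
YYYYYYYYY
YYYYYYYYY
YYYYRYYYY
YYYYYYYYY
YYYYYYYYY
After op 5 paint(2,4,W):
YYYYYYYYY
RRYYYYYYY
RRRYWYYYY
YYYYYYYBY
YYYYYYYYY
YYYYYYYYY
YYYYRYYYY
YYYYYYYYY
YYYYYYYYY

Answer: YYYYYYYYY
RRYYYYYYY
RRRYWYYYY
YYYYYYYBY
YYYYYYYYY
YYYYYYYYY
YYYYRYYYY
YYYYYYYYY
YYYYYYYYY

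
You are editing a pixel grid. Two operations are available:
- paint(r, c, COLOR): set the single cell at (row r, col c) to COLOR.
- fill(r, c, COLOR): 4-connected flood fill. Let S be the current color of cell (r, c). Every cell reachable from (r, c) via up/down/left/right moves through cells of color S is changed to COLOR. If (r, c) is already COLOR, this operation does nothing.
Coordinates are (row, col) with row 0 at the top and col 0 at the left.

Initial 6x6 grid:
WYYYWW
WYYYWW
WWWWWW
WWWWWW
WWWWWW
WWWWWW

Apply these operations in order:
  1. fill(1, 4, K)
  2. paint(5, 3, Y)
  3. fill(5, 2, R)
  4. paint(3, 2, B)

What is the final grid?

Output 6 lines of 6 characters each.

Answer: RYYYRR
RYYYRR
RRRRRR
RRBRRR
RRRRRR
RRRYRR

Derivation:
After op 1 fill(1,4,K) [30 cells changed]:
KYYYKK
KYYYKK
KKKKKK
KKKKKK
KKKKKK
KKKKKK
After op 2 paint(5,3,Y):
KYYYKK
KYYYKK
KKKKKK
KKKKKK
KKKKKK
KKKYKK
After op 3 fill(5,2,R) [29 cells changed]:
RYYYRR
RYYYRR
RRRRRR
RRRRRR
RRRRRR
RRRYRR
After op 4 paint(3,2,B):
RYYYRR
RYYYRR
RRRRRR
RRBRRR
RRRRRR
RRRYRR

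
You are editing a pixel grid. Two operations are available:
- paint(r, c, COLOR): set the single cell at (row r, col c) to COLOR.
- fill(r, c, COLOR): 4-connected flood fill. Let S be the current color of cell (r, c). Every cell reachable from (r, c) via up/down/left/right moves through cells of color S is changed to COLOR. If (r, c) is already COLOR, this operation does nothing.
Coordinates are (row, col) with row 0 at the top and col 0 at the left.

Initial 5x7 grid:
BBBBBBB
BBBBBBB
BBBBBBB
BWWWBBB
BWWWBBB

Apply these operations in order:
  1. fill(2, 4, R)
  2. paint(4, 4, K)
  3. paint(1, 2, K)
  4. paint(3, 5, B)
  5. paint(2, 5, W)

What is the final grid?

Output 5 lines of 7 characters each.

Answer: RRRRRRR
RRKRRRR
RRRRRWR
RWWWRBR
RWWWKRR

Derivation:
After op 1 fill(2,4,R) [29 cells changed]:
RRRRRRR
RRRRRRR
RRRRRRR
RWWWRRR
RWWWRRR
After op 2 paint(4,4,K):
RRRRRRR
RRRRRRR
RRRRRRR
RWWWRRR
RWWWKRR
After op 3 paint(1,2,K):
RRRRRRR
RRKRRRR
RRRRRRR
RWWWRRR
RWWWKRR
After op 4 paint(3,5,B):
RRRRRRR
RRKRRRR
RRRRRRR
RWWWRBR
RWWWKRR
After op 5 paint(2,5,W):
RRRRRRR
RRKRRRR
RRRRRWR
RWWWRBR
RWWWKRR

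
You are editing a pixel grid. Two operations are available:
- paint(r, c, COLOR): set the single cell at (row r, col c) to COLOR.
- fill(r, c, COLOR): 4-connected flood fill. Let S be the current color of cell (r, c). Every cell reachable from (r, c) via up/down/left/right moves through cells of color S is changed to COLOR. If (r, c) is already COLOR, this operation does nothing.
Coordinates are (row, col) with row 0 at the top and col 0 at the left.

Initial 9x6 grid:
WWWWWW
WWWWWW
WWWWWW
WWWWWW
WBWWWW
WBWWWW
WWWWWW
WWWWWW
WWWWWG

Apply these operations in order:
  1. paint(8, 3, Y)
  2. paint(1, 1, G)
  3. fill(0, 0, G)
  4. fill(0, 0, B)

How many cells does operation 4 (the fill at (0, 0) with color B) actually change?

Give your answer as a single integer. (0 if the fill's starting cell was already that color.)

Answer: 51

Derivation:
After op 1 paint(8,3,Y):
WWWWWW
WWWWWW
WWWWWW
WWWWWW
WBWWWW
WBWWWW
WWWWWW
WWWWWW
WWWYWG
After op 2 paint(1,1,G):
WWWWWW
WGWWWW
WWWWWW
WWWWWW
WBWWWW
WBWWWW
WWWWWW
WWWWWW
WWWYWG
After op 3 fill(0,0,G) [49 cells changed]:
GGGGGG
GGGGGG
GGGGGG
GGGGGG
GBGGGG
GBGGGG
GGGGGG
GGGGGG
GGGYGG
After op 4 fill(0,0,B) [51 cells changed]:
BBBBBB
BBBBBB
BBBBBB
BBBBBB
BBBBBB
BBBBBB
BBBBBB
BBBBBB
BBBYBB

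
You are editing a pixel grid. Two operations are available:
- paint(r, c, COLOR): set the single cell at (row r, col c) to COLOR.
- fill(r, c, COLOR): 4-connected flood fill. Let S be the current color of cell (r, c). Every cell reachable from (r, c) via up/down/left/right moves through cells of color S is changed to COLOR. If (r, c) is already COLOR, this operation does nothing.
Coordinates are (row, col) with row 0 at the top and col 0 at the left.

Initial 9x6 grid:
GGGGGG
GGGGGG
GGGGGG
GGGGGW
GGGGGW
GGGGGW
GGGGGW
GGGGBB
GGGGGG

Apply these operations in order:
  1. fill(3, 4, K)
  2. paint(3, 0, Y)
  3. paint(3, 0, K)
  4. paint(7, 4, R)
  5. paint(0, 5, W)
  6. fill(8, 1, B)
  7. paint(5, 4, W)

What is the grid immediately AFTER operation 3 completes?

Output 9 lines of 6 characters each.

Answer: KKKKKK
KKKKKK
KKKKKK
KKKKKW
KKKKKW
KKKKKW
KKKKKW
KKKKBB
KKKKKK

Derivation:
After op 1 fill(3,4,K) [48 cells changed]:
KKKKKK
KKKKKK
KKKKKK
KKKKKW
KKKKKW
KKKKKW
KKKKKW
KKKKBB
KKKKKK
After op 2 paint(3,0,Y):
KKKKKK
KKKKKK
KKKKKK
YKKKKW
KKKKKW
KKKKKW
KKKKKW
KKKKBB
KKKKKK
After op 3 paint(3,0,K):
KKKKKK
KKKKKK
KKKKKK
KKKKKW
KKKKKW
KKKKKW
KKKKKW
KKKKBB
KKKKKK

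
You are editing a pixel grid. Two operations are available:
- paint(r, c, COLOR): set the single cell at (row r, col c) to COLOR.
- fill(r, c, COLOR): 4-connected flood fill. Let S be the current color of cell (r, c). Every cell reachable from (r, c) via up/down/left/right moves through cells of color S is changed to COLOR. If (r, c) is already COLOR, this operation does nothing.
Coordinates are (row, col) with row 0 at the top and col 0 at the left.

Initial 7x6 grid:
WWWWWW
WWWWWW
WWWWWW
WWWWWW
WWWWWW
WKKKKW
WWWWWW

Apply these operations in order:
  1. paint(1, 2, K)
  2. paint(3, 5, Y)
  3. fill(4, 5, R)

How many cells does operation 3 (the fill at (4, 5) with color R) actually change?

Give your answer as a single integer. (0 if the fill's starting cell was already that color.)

Answer: 36

Derivation:
After op 1 paint(1,2,K):
WWWWWW
WWKWWW
WWWWWW
WWWWWW
WWWWWW
WKKKKW
WWWWWW
After op 2 paint(3,5,Y):
WWWWWW
WWKWWW
WWWWWW
WWWWWY
WWWWWW
WKKKKW
WWWWWW
After op 3 fill(4,5,R) [36 cells changed]:
RRRRRR
RRKRRR
RRRRRR
RRRRRY
RRRRRR
RKKKKR
RRRRRR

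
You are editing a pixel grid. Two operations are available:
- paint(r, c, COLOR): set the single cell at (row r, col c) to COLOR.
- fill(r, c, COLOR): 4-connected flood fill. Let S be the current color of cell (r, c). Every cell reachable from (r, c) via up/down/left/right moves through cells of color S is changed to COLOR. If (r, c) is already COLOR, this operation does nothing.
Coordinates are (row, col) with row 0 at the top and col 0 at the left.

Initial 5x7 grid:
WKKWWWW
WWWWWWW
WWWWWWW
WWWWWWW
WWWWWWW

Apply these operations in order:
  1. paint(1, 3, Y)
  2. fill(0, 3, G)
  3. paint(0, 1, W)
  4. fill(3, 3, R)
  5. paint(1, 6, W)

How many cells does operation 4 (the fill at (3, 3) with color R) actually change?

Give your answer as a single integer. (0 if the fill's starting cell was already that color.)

After op 1 paint(1,3,Y):
WKKWWWW
WWWYWWW
WWWWWWW
WWWWWWW
WWWWWWW
After op 2 fill(0,3,G) [32 cells changed]:
GKKGGGG
GGGYGGG
GGGGGGG
GGGGGGG
GGGGGGG
After op 3 paint(0,1,W):
GWKGGGG
GGGYGGG
GGGGGGG
GGGGGGG
GGGGGGG
After op 4 fill(3,3,R) [32 cells changed]:
RWKRRRR
RRRYRRR
RRRRRRR
RRRRRRR
RRRRRRR

Answer: 32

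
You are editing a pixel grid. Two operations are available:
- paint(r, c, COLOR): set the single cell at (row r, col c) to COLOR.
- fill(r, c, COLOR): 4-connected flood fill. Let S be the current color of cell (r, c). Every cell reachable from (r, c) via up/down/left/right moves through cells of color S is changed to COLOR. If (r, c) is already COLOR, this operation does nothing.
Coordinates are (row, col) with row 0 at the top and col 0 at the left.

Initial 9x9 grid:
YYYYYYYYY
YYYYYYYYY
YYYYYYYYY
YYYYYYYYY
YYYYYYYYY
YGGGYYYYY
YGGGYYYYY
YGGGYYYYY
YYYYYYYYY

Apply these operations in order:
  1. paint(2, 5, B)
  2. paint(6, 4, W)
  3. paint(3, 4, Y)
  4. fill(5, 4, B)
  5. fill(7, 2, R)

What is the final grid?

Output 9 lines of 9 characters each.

After op 1 paint(2,5,B):
YYYYYYYYY
YYYYYYYYY
YYYYYBYYY
YYYYYYYYY
YYYYYYYYY
YGGGYYYYY
YGGGYYYYY
YGGGYYYYY
YYYYYYYYY
After op 2 paint(6,4,W):
YYYYYYYYY
YYYYYYYYY
YYYYYBYYY
YYYYYYYYY
YYYYYYYYY
YGGGYYYYY
YGGGWYYYY
YGGGYYYYY
YYYYYYYYY
After op 3 paint(3,4,Y):
YYYYYYYYY
YYYYYYYYY
YYYYYBYYY
YYYYYYYYY
YYYYYYYYY
YGGGYYYYY
YGGGWYYYY
YGGGYYYYY
YYYYYYYYY
After op 4 fill(5,4,B) [70 cells changed]:
BBBBBBBBB
BBBBBBBBB
BBBBBBBBB
BBBBBBBBB
BBBBBBBBB
BGGGBBBBB
BGGGWBBBB
BGGGBBBBB
BBBBBBBBB
After op 5 fill(7,2,R) [9 cells changed]:
BBBBBBBBB
BBBBBBBBB
BBBBBBBBB
BBBBBBBBB
BBBBBBBBB
BRRRBBBBB
BRRRWBBBB
BRRRBBBBB
BBBBBBBBB

Answer: BBBBBBBBB
BBBBBBBBB
BBBBBBBBB
BBBBBBBBB
BBBBBBBBB
BRRRBBBBB
BRRRWBBBB
BRRRBBBBB
BBBBBBBBB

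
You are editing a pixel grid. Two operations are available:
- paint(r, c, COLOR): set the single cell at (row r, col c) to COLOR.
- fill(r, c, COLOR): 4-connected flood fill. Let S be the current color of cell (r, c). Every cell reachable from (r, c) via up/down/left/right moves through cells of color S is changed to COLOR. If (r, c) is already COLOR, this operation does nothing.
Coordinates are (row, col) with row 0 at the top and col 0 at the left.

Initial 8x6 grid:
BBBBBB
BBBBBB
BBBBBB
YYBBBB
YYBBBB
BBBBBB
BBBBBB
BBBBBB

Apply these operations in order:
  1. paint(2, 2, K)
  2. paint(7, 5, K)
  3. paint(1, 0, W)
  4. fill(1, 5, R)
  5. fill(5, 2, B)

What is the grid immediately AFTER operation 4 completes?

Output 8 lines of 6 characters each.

Answer: RRRRRR
WRRRRR
RRKRRR
YYRRRR
YYRRRR
RRRRRR
RRRRRR
RRRRRK

Derivation:
After op 1 paint(2,2,K):
BBBBBB
BBBBBB
BBKBBB
YYBBBB
YYBBBB
BBBBBB
BBBBBB
BBBBBB
After op 2 paint(7,5,K):
BBBBBB
BBBBBB
BBKBBB
YYBBBB
YYBBBB
BBBBBB
BBBBBB
BBBBBK
After op 3 paint(1,0,W):
BBBBBB
WBBBBB
BBKBBB
YYBBBB
YYBBBB
BBBBBB
BBBBBB
BBBBBK
After op 4 fill(1,5,R) [41 cells changed]:
RRRRRR
WRRRRR
RRKRRR
YYRRRR
YYRRRR
RRRRRR
RRRRRR
RRRRRK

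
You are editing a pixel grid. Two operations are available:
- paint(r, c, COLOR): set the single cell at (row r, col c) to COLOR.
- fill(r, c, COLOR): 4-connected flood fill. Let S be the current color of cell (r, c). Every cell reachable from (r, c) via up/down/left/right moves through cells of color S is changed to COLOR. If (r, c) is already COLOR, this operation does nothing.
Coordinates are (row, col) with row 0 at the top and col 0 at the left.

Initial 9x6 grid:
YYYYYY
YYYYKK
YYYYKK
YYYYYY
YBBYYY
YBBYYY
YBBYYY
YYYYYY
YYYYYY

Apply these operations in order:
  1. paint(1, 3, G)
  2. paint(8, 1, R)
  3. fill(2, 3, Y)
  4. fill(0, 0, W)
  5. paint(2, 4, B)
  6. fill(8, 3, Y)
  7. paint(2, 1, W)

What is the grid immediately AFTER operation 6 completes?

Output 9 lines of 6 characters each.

After op 1 paint(1,3,G):
YYYYYY
YYYGKK
YYYYKK
YYYYYY
YBBYYY
YBBYYY
YBBYYY
YYYYYY
YYYYYY
After op 2 paint(8,1,R):
YYYYYY
YYYGKK
YYYYKK
YYYYYY
YBBYYY
YBBYYY
YBBYYY
YYYYYY
YRYYYY
After op 3 fill(2,3,Y) [0 cells changed]:
YYYYYY
YYYGKK
YYYYKK
YYYYYY
YBBYYY
YBBYYY
YBBYYY
YYYYYY
YRYYYY
After op 4 fill(0,0,W) [42 cells changed]:
WWWWWW
WWWGKK
WWWWKK
WWWWWW
WBBWWW
WBBWWW
WBBWWW
WWWWWW
WRWWWW
After op 5 paint(2,4,B):
WWWWWW
WWWGKK
WWWWBK
WWWWWW
WBBWWW
WBBWWW
WBBWWW
WWWWWW
WRWWWW
After op 6 fill(8,3,Y) [42 cells changed]:
YYYYYY
YYYGKK
YYYYBK
YYYYYY
YBBYYY
YBBYYY
YBBYYY
YYYYYY
YRYYYY

Answer: YYYYYY
YYYGKK
YYYYBK
YYYYYY
YBBYYY
YBBYYY
YBBYYY
YYYYYY
YRYYYY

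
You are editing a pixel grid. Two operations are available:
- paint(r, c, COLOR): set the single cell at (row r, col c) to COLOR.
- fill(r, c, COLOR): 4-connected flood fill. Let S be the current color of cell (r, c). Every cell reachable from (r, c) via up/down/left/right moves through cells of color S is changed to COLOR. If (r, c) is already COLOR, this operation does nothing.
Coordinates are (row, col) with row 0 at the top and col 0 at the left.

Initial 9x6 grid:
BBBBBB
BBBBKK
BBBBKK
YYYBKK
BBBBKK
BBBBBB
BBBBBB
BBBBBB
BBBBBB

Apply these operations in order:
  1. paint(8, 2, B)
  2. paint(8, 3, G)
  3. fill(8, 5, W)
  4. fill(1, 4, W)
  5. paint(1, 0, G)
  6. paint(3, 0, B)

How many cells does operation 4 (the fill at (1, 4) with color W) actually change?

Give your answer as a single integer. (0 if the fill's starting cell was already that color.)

After op 1 paint(8,2,B):
BBBBBB
BBBBKK
BBBBKK
YYYBKK
BBBBKK
BBBBBB
BBBBBB
BBBBBB
BBBBBB
After op 2 paint(8,3,G):
BBBBBB
BBBBKK
BBBBKK
YYYBKK
BBBBKK
BBBBBB
BBBBBB
BBBBBB
BBBGBB
After op 3 fill(8,5,W) [42 cells changed]:
WWWWWW
WWWWKK
WWWWKK
YYYWKK
WWWWKK
WWWWWW
WWWWWW
WWWWWW
WWWGWW
After op 4 fill(1,4,W) [8 cells changed]:
WWWWWW
WWWWWW
WWWWWW
YYYWWW
WWWWWW
WWWWWW
WWWWWW
WWWWWW
WWWGWW

Answer: 8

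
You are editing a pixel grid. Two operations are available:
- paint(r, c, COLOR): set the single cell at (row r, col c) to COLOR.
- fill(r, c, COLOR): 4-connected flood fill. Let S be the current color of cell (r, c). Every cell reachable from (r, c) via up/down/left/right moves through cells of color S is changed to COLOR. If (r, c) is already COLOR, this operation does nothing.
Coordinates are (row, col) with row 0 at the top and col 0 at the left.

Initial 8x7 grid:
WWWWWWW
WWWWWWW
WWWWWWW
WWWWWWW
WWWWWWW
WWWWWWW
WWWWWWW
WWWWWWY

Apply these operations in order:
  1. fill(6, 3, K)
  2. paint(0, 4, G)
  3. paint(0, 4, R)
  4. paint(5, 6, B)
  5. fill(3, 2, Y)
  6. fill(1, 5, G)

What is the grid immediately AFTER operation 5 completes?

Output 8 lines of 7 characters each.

After op 1 fill(6,3,K) [55 cells changed]:
KKKKKKK
KKKKKKK
KKKKKKK
KKKKKKK
KKKKKKK
KKKKKKK
KKKKKKK
KKKKKKY
After op 2 paint(0,4,G):
KKKKGKK
KKKKKKK
KKKKKKK
KKKKKKK
KKKKKKK
KKKKKKK
KKKKKKK
KKKKKKY
After op 3 paint(0,4,R):
KKKKRKK
KKKKKKK
KKKKKKK
KKKKKKK
KKKKKKK
KKKKKKK
KKKKKKK
KKKKKKY
After op 4 paint(5,6,B):
KKKKRKK
KKKKKKK
KKKKKKK
KKKKKKK
KKKKKKK
KKKKKKB
KKKKKKK
KKKKKKY
After op 5 fill(3,2,Y) [53 cells changed]:
YYYYRYY
YYYYYYY
YYYYYYY
YYYYYYY
YYYYYYY
YYYYYYB
YYYYYYY
YYYYYYY

Answer: YYYYRYY
YYYYYYY
YYYYYYY
YYYYYYY
YYYYYYY
YYYYYYB
YYYYYYY
YYYYYYY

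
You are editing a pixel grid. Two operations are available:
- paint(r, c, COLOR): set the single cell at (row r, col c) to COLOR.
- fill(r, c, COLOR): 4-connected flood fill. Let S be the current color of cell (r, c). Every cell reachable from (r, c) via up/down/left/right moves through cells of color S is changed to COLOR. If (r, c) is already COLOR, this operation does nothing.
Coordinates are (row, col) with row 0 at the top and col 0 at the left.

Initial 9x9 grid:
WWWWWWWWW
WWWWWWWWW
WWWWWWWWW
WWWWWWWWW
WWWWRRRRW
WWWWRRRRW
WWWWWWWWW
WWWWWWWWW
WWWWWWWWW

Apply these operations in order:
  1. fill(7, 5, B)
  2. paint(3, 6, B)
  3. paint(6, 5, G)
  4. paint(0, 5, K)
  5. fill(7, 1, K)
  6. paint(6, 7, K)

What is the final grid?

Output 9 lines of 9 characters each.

After op 1 fill(7,5,B) [73 cells changed]:
BBBBBBBBB
BBBBBBBBB
BBBBBBBBB
BBBBBBBBB
BBBBRRRRB
BBBBRRRRB
BBBBBBBBB
BBBBBBBBB
BBBBBBBBB
After op 2 paint(3,6,B):
BBBBBBBBB
BBBBBBBBB
BBBBBBBBB
BBBBBBBBB
BBBBRRRRB
BBBBRRRRB
BBBBBBBBB
BBBBBBBBB
BBBBBBBBB
After op 3 paint(6,5,G):
BBBBBBBBB
BBBBBBBBB
BBBBBBBBB
BBBBBBBBB
BBBBRRRRB
BBBBRRRRB
BBBBBGBBB
BBBBBBBBB
BBBBBBBBB
After op 4 paint(0,5,K):
BBBBBKBBB
BBBBBBBBB
BBBBBBBBB
BBBBBBBBB
BBBBRRRRB
BBBBRRRRB
BBBBBGBBB
BBBBBBBBB
BBBBBBBBB
After op 5 fill(7,1,K) [71 cells changed]:
KKKKKKKKK
KKKKKKKKK
KKKKKKKKK
KKKKKKKKK
KKKKRRRRK
KKKKRRRRK
KKKKKGKKK
KKKKKKKKK
KKKKKKKKK
After op 6 paint(6,7,K):
KKKKKKKKK
KKKKKKKKK
KKKKKKKKK
KKKKKKKKK
KKKKRRRRK
KKKKRRRRK
KKKKKGKKK
KKKKKKKKK
KKKKKKKKK

Answer: KKKKKKKKK
KKKKKKKKK
KKKKKKKKK
KKKKKKKKK
KKKKRRRRK
KKKKRRRRK
KKKKKGKKK
KKKKKKKKK
KKKKKKKKK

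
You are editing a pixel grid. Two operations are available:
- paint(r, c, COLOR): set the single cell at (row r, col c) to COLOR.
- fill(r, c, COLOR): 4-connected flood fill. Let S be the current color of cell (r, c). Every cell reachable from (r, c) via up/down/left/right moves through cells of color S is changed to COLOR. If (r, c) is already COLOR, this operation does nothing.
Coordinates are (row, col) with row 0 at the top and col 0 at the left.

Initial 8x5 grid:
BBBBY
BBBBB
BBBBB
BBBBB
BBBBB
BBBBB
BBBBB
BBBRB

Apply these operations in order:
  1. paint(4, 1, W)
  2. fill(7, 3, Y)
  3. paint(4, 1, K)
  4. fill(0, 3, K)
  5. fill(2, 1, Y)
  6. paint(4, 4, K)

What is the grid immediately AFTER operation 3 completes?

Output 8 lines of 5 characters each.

After op 1 paint(4,1,W):
BBBBY
BBBBB
BBBBB
BBBBB
BWBBB
BBBBB
BBBBB
BBBRB
After op 2 fill(7,3,Y) [1 cells changed]:
BBBBY
BBBBB
BBBBB
BBBBB
BWBBB
BBBBB
BBBBB
BBBYB
After op 3 paint(4,1,K):
BBBBY
BBBBB
BBBBB
BBBBB
BKBBB
BBBBB
BBBBB
BBBYB

Answer: BBBBY
BBBBB
BBBBB
BBBBB
BKBBB
BBBBB
BBBBB
BBBYB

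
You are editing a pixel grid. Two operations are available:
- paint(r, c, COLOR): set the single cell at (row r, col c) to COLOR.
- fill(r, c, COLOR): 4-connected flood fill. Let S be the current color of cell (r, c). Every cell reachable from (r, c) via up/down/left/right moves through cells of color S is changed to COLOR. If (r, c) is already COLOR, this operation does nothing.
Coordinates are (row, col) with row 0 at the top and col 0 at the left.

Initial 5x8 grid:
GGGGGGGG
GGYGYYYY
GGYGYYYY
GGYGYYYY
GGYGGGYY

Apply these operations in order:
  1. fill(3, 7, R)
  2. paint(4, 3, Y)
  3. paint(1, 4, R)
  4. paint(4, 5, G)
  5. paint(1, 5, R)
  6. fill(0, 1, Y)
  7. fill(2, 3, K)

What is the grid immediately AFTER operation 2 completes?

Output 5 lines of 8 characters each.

Answer: GGGGGGGG
GGYGRRRR
GGYGRRRR
GGYGRRRR
GGYYGGRR

Derivation:
After op 1 fill(3,7,R) [14 cells changed]:
GGGGGGGG
GGYGRRRR
GGYGRRRR
GGYGRRRR
GGYGGGRR
After op 2 paint(4,3,Y):
GGGGGGGG
GGYGRRRR
GGYGRRRR
GGYGRRRR
GGYYGGRR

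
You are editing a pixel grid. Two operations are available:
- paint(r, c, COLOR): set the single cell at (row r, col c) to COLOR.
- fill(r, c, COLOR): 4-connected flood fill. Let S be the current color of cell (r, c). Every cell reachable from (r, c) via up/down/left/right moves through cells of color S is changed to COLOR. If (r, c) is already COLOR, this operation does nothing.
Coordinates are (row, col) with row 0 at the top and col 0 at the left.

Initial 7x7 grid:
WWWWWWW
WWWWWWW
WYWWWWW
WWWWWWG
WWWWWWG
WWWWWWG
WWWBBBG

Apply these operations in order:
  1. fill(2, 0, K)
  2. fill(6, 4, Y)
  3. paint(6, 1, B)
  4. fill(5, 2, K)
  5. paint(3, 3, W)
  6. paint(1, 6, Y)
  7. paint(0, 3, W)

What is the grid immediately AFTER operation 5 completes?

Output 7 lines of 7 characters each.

After op 1 fill(2,0,K) [41 cells changed]:
KKKKKKK
KKKKKKK
KYKKKKK
KKKKKKG
KKKKKKG
KKKKKKG
KKKBBBG
After op 2 fill(6,4,Y) [3 cells changed]:
KKKKKKK
KKKKKKK
KYKKKKK
KKKKKKG
KKKKKKG
KKKKKKG
KKKYYYG
After op 3 paint(6,1,B):
KKKKKKK
KKKKKKK
KYKKKKK
KKKKKKG
KKKKKKG
KKKKKKG
KBKYYYG
After op 4 fill(5,2,K) [0 cells changed]:
KKKKKKK
KKKKKKK
KYKKKKK
KKKKKKG
KKKKKKG
KKKKKKG
KBKYYYG
After op 5 paint(3,3,W):
KKKKKKK
KKKKKKK
KYKKKKK
KKKWKKG
KKKKKKG
KKKKKKG
KBKYYYG

Answer: KKKKKKK
KKKKKKK
KYKKKKK
KKKWKKG
KKKKKKG
KKKKKKG
KBKYYYG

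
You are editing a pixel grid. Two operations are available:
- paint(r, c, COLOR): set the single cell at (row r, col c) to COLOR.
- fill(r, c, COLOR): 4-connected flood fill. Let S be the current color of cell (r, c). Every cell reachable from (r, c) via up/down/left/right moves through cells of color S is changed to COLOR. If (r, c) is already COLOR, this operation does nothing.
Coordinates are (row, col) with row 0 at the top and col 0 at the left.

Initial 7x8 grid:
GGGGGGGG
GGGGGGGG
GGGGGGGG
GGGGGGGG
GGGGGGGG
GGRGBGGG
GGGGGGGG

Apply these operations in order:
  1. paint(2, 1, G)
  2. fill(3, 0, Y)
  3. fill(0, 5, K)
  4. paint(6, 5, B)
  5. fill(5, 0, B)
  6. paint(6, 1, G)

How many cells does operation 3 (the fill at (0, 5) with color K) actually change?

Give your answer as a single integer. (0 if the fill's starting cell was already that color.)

Answer: 54

Derivation:
After op 1 paint(2,1,G):
GGGGGGGG
GGGGGGGG
GGGGGGGG
GGGGGGGG
GGGGGGGG
GGRGBGGG
GGGGGGGG
After op 2 fill(3,0,Y) [54 cells changed]:
YYYYYYYY
YYYYYYYY
YYYYYYYY
YYYYYYYY
YYYYYYYY
YYRYBYYY
YYYYYYYY
After op 3 fill(0,5,K) [54 cells changed]:
KKKKKKKK
KKKKKKKK
KKKKKKKK
KKKKKKKK
KKKKKKKK
KKRKBKKK
KKKKKKKK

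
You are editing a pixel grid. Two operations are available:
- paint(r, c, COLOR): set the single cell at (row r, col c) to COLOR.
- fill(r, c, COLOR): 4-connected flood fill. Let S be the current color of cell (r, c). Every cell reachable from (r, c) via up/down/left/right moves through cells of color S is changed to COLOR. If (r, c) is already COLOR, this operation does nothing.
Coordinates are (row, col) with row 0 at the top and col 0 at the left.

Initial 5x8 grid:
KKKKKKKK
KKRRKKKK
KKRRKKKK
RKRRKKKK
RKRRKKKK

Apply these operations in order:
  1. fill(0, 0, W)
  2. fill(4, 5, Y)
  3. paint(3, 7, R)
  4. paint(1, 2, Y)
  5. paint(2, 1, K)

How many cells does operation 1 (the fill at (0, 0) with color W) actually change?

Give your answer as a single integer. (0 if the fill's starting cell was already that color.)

After op 1 fill(0,0,W) [30 cells changed]:
WWWWWWWW
WWRRWWWW
WWRRWWWW
RWRRWWWW
RWRRWWWW

Answer: 30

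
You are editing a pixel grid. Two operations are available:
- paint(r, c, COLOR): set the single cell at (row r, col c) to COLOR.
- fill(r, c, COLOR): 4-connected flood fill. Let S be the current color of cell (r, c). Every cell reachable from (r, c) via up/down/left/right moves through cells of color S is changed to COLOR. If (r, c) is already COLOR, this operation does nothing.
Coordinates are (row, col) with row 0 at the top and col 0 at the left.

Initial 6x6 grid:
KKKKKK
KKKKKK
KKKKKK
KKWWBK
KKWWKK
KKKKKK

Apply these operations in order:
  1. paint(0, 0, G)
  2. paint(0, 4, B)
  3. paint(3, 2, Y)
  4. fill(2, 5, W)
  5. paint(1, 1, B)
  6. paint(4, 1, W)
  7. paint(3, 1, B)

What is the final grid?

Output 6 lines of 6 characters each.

Answer: GWWWBW
WBWWWW
WWWWWW
WBYWBW
WWWWWW
WWWWWW

Derivation:
After op 1 paint(0,0,G):
GKKKKK
KKKKKK
KKKKKK
KKWWBK
KKWWKK
KKKKKK
After op 2 paint(0,4,B):
GKKKBK
KKKKKK
KKKKKK
KKWWBK
KKWWKK
KKKKKK
After op 3 paint(3,2,Y):
GKKKBK
KKKKKK
KKKKKK
KKYWBK
KKWWKK
KKKKKK
After op 4 fill(2,5,W) [29 cells changed]:
GWWWBW
WWWWWW
WWWWWW
WWYWBW
WWWWWW
WWWWWW
After op 5 paint(1,1,B):
GWWWBW
WBWWWW
WWWWWW
WWYWBW
WWWWWW
WWWWWW
After op 6 paint(4,1,W):
GWWWBW
WBWWWW
WWWWWW
WWYWBW
WWWWWW
WWWWWW
After op 7 paint(3,1,B):
GWWWBW
WBWWWW
WWWWWW
WBYWBW
WWWWWW
WWWWWW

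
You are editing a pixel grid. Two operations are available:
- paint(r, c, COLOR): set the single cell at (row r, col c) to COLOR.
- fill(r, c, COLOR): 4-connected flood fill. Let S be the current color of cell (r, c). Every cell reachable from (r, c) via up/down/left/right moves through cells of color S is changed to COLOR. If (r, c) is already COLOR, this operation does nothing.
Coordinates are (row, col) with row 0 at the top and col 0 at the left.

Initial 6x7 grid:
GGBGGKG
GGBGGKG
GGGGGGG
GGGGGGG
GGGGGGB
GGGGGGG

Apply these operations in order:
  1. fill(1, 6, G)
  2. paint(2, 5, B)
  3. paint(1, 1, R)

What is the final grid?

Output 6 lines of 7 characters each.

Answer: GGBGGKG
GRBGGKG
GGGGGBG
GGGGGGG
GGGGGGB
GGGGGGG

Derivation:
After op 1 fill(1,6,G) [0 cells changed]:
GGBGGKG
GGBGGKG
GGGGGGG
GGGGGGG
GGGGGGB
GGGGGGG
After op 2 paint(2,5,B):
GGBGGKG
GGBGGKG
GGGGGBG
GGGGGGG
GGGGGGB
GGGGGGG
After op 3 paint(1,1,R):
GGBGGKG
GRBGGKG
GGGGGBG
GGGGGGG
GGGGGGB
GGGGGGG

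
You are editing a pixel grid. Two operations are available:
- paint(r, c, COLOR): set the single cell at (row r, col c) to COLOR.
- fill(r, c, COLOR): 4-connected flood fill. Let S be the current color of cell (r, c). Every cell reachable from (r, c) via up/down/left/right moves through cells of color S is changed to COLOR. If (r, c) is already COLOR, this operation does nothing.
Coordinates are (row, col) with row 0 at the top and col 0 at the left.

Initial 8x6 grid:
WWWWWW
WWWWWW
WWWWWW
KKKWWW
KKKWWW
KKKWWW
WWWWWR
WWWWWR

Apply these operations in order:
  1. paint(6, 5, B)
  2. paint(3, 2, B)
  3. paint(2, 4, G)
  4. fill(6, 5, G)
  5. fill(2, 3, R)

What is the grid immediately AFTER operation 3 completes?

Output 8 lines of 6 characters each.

After op 1 paint(6,5,B):
WWWWWW
WWWWWW
WWWWWW
KKKWWW
KKKWWW
KKKWWW
WWWWWB
WWWWWR
After op 2 paint(3,2,B):
WWWWWW
WWWWWW
WWWWWW
KKBWWW
KKKWWW
KKKWWW
WWWWWB
WWWWWR
After op 3 paint(2,4,G):
WWWWWW
WWWWWW
WWWWGW
KKBWWW
KKKWWW
KKKWWW
WWWWWB
WWWWWR

Answer: WWWWWW
WWWWWW
WWWWGW
KKBWWW
KKKWWW
KKKWWW
WWWWWB
WWWWWR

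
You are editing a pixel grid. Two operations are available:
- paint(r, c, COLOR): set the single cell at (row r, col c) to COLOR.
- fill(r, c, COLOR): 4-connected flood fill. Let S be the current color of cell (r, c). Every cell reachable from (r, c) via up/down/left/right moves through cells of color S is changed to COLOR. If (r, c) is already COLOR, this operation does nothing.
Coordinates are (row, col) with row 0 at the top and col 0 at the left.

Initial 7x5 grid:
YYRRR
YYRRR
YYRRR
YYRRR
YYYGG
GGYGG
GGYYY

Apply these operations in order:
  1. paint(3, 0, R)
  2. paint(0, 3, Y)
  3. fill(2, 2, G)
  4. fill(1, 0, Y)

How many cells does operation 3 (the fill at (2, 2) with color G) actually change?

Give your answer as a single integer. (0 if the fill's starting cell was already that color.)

Answer: 11

Derivation:
After op 1 paint(3,0,R):
YYRRR
YYRRR
YYRRR
RYRRR
YYYGG
GGYGG
GGYYY
After op 2 paint(0,3,Y):
YYRYR
YYRRR
YYRRR
RYRRR
YYYGG
GGYGG
GGYYY
After op 3 fill(2,2,G) [11 cells changed]:
YYGYG
YYGGG
YYGGG
RYGGG
YYYGG
GGYGG
GGYYY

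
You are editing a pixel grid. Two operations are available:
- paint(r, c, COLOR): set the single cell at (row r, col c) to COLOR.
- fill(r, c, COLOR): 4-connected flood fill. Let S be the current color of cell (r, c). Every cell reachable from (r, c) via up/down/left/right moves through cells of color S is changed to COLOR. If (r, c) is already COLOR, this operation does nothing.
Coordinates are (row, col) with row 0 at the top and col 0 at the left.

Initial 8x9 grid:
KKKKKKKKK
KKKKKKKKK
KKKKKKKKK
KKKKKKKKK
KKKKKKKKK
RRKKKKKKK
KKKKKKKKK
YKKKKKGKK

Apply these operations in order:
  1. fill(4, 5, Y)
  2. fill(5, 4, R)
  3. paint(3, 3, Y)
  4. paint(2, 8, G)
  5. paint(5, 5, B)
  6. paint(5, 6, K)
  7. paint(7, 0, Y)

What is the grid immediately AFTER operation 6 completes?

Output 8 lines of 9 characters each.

Answer: RRRRRRRRR
RRRRRRRRR
RRRRRRRRG
RRRYRRRRR
RRRRRRRRR
RRRRRBKRR
RRRRRRRRR
RRRRRRGRR

Derivation:
After op 1 fill(4,5,Y) [68 cells changed]:
YYYYYYYYY
YYYYYYYYY
YYYYYYYYY
YYYYYYYYY
YYYYYYYYY
RRYYYYYYY
YYYYYYYYY
YYYYYYGYY
After op 2 fill(5,4,R) [69 cells changed]:
RRRRRRRRR
RRRRRRRRR
RRRRRRRRR
RRRRRRRRR
RRRRRRRRR
RRRRRRRRR
RRRRRRRRR
RRRRRRGRR
After op 3 paint(3,3,Y):
RRRRRRRRR
RRRRRRRRR
RRRRRRRRR
RRRYRRRRR
RRRRRRRRR
RRRRRRRRR
RRRRRRRRR
RRRRRRGRR
After op 4 paint(2,8,G):
RRRRRRRRR
RRRRRRRRR
RRRRRRRRG
RRRYRRRRR
RRRRRRRRR
RRRRRRRRR
RRRRRRRRR
RRRRRRGRR
After op 5 paint(5,5,B):
RRRRRRRRR
RRRRRRRRR
RRRRRRRRG
RRRYRRRRR
RRRRRRRRR
RRRRRBRRR
RRRRRRRRR
RRRRRRGRR
After op 6 paint(5,6,K):
RRRRRRRRR
RRRRRRRRR
RRRRRRRRG
RRRYRRRRR
RRRRRRRRR
RRRRRBKRR
RRRRRRRRR
RRRRRRGRR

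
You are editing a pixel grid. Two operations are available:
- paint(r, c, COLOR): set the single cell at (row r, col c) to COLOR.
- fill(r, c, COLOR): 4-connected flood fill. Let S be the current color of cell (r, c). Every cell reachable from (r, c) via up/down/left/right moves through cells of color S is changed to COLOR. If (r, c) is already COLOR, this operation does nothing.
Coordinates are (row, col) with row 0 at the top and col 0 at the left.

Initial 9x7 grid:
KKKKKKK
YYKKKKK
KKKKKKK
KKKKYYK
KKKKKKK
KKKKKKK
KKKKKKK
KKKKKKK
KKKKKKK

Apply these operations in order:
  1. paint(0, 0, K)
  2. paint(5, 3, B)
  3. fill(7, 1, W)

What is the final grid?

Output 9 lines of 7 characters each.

Answer: WWWWWWW
YYWWWWW
WWWWWWW
WWWWYYW
WWWWWWW
WWWBWWW
WWWWWWW
WWWWWWW
WWWWWWW

Derivation:
After op 1 paint(0,0,K):
KKKKKKK
YYKKKKK
KKKKKKK
KKKKYYK
KKKKKKK
KKKKKKK
KKKKKKK
KKKKKKK
KKKKKKK
After op 2 paint(5,3,B):
KKKKKKK
YYKKKKK
KKKKKKK
KKKKYYK
KKKKKKK
KKKBKKK
KKKKKKK
KKKKKKK
KKKKKKK
After op 3 fill(7,1,W) [58 cells changed]:
WWWWWWW
YYWWWWW
WWWWWWW
WWWWYYW
WWWWWWW
WWWBWWW
WWWWWWW
WWWWWWW
WWWWWWW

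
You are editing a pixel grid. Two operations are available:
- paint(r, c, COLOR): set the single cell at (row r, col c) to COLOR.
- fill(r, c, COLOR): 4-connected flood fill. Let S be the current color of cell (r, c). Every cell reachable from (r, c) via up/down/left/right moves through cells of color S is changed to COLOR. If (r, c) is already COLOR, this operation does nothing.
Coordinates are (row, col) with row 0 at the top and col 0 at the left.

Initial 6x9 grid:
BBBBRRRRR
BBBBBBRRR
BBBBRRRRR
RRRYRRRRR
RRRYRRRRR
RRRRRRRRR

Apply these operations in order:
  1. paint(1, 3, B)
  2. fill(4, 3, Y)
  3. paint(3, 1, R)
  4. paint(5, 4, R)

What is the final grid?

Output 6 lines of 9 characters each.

After op 1 paint(1,3,B):
BBBBRRRRR
BBBBBBRRR
BBBBRRRRR
RRRYRRRRR
RRRYRRRRR
RRRRRRRRR
After op 2 fill(4,3,Y) [0 cells changed]:
BBBBRRRRR
BBBBBBRRR
BBBBRRRRR
RRRYRRRRR
RRRYRRRRR
RRRRRRRRR
After op 3 paint(3,1,R):
BBBBRRRRR
BBBBBBRRR
BBBBRRRRR
RRRYRRRRR
RRRYRRRRR
RRRRRRRRR
After op 4 paint(5,4,R):
BBBBRRRRR
BBBBBBRRR
BBBBRRRRR
RRRYRRRRR
RRRYRRRRR
RRRRRRRRR

Answer: BBBBRRRRR
BBBBBBRRR
BBBBRRRRR
RRRYRRRRR
RRRYRRRRR
RRRRRRRRR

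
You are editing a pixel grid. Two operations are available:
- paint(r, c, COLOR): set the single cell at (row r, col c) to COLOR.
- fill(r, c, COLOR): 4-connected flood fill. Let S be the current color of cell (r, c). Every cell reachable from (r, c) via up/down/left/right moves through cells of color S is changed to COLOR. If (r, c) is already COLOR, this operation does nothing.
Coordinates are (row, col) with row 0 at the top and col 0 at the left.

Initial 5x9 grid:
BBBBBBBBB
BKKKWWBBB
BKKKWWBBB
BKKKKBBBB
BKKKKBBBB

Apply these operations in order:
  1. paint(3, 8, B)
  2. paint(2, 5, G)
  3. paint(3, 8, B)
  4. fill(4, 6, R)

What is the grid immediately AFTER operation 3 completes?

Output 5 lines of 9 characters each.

Answer: BBBBBBBBB
BKKKWWBBB
BKKKWGBBB
BKKKKBBBB
BKKKKBBBB

Derivation:
After op 1 paint(3,8,B):
BBBBBBBBB
BKKKWWBBB
BKKKWWBBB
BKKKKBBBB
BKKKKBBBB
After op 2 paint(2,5,G):
BBBBBBBBB
BKKKWWBBB
BKKKWGBBB
BKKKKBBBB
BKKKKBBBB
After op 3 paint(3,8,B):
BBBBBBBBB
BKKKWWBBB
BKKKWGBBB
BKKKKBBBB
BKKKKBBBB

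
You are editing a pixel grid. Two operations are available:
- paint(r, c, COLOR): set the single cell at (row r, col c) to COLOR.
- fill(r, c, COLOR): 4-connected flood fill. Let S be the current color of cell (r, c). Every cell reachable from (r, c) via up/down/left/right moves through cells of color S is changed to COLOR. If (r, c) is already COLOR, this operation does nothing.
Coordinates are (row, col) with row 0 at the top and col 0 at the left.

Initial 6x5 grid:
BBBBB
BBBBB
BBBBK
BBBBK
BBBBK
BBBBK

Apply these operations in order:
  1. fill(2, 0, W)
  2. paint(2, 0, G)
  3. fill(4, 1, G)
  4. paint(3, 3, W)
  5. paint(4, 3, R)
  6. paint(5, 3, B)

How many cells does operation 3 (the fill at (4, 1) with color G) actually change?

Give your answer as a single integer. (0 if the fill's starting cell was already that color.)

Answer: 25

Derivation:
After op 1 fill(2,0,W) [26 cells changed]:
WWWWW
WWWWW
WWWWK
WWWWK
WWWWK
WWWWK
After op 2 paint(2,0,G):
WWWWW
WWWWW
GWWWK
WWWWK
WWWWK
WWWWK
After op 3 fill(4,1,G) [25 cells changed]:
GGGGG
GGGGG
GGGGK
GGGGK
GGGGK
GGGGK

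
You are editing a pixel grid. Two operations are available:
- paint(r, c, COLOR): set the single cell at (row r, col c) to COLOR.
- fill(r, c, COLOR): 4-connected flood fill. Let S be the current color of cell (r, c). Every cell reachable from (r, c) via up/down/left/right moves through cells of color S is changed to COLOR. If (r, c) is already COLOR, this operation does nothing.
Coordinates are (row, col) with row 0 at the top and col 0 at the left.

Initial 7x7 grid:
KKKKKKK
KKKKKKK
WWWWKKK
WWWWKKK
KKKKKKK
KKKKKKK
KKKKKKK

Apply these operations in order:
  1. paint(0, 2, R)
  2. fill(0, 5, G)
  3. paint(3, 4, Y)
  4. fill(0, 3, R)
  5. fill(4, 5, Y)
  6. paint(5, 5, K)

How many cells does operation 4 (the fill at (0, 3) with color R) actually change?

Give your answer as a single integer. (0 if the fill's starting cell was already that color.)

Answer: 39

Derivation:
After op 1 paint(0,2,R):
KKRKKKK
KKKKKKK
WWWWKKK
WWWWKKK
KKKKKKK
KKKKKKK
KKKKKKK
After op 2 fill(0,5,G) [40 cells changed]:
GGRGGGG
GGGGGGG
WWWWGGG
WWWWGGG
GGGGGGG
GGGGGGG
GGGGGGG
After op 3 paint(3,4,Y):
GGRGGGG
GGGGGGG
WWWWGGG
WWWWYGG
GGGGGGG
GGGGGGG
GGGGGGG
After op 4 fill(0,3,R) [39 cells changed]:
RRRRRRR
RRRRRRR
WWWWRRR
WWWWYRR
RRRRRRR
RRRRRRR
RRRRRRR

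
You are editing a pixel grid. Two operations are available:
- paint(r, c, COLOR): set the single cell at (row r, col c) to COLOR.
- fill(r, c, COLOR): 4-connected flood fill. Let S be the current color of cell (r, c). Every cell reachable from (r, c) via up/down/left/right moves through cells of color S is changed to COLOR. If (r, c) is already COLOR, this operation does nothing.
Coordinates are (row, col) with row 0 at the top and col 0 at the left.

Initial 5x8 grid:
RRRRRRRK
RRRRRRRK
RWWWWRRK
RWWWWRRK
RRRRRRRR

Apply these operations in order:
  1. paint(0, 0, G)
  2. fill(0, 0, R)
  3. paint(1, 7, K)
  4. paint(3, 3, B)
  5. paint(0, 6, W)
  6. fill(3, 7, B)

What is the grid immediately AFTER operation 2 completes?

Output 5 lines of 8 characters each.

After op 1 paint(0,0,G):
GRRRRRRK
RRRRRRRK
RWWWWRRK
RWWWWRRK
RRRRRRRR
After op 2 fill(0,0,R) [1 cells changed]:
RRRRRRRK
RRRRRRRK
RWWWWRRK
RWWWWRRK
RRRRRRRR

Answer: RRRRRRRK
RRRRRRRK
RWWWWRRK
RWWWWRRK
RRRRRRRR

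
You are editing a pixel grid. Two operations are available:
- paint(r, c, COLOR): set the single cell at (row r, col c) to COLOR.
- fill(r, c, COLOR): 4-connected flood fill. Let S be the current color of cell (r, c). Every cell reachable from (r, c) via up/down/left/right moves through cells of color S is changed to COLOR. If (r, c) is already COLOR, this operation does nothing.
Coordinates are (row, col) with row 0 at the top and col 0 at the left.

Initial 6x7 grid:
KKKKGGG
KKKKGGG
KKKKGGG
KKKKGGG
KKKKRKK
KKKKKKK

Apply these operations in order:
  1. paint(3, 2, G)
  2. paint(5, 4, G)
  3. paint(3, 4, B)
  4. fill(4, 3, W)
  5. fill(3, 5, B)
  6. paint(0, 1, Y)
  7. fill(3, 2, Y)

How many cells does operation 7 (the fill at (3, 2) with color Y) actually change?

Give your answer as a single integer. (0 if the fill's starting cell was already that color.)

After op 1 paint(3,2,G):
KKKKGGG
KKKKGGG
KKKKGGG
KKGKGGG
KKKKRKK
KKKKKKK
After op 2 paint(5,4,G):
KKKKGGG
KKKKGGG
KKKKGGG
KKGKGGG
KKKKRKK
KKKKGKK
After op 3 paint(3,4,B):
KKKKGGG
KKKKGGG
KKKKGGG
KKGKBGG
KKKKRKK
KKKKGKK
After op 4 fill(4,3,W) [23 cells changed]:
WWWWGGG
WWWWGGG
WWWWGGG
WWGWBGG
WWWWRKK
WWWWGKK
After op 5 fill(3,5,B) [11 cells changed]:
WWWWBBB
WWWWBBB
WWWWBBB
WWGWBBB
WWWWRKK
WWWWGKK
After op 6 paint(0,1,Y):
WYWWBBB
WWWWBBB
WWWWBBB
WWGWBBB
WWWWRKK
WWWWGKK
After op 7 fill(3,2,Y) [1 cells changed]:
WYWWBBB
WWWWBBB
WWWWBBB
WWYWBBB
WWWWRKK
WWWWGKK

Answer: 1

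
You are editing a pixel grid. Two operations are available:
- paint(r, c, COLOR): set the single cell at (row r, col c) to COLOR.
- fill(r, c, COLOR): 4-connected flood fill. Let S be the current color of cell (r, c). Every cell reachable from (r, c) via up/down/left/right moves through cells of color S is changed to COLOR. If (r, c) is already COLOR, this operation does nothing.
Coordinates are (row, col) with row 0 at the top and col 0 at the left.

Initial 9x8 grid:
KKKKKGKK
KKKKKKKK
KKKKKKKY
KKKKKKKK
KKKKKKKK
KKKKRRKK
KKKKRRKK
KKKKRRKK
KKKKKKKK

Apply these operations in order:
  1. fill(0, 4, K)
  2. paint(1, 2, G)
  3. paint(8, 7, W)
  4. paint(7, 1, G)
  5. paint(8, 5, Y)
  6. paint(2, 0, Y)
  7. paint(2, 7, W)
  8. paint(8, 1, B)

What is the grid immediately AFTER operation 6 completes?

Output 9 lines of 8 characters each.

After op 1 fill(0,4,K) [0 cells changed]:
KKKKKGKK
KKKKKKKK
KKKKKKKY
KKKKKKKK
KKKKKKKK
KKKKRRKK
KKKKRRKK
KKKKRRKK
KKKKKKKK
After op 2 paint(1,2,G):
KKKKKGKK
KKGKKKKK
KKKKKKKY
KKKKKKKK
KKKKKKKK
KKKKRRKK
KKKKRRKK
KKKKRRKK
KKKKKKKK
After op 3 paint(8,7,W):
KKKKKGKK
KKGKKKKK
KKKKKKKY
KKKKKKKK
KKKKKKKK
KKKKRRKK
KKKKRRKK
KKKKRRKK
KKKKKKKW
After op 4 paint(7,1,G):
KKKKKGKK
KKGKKKKK
KKKKKKKY
KKKKKKKK
KKKKKKKK
KKKKRRKK
KKKKRRKK
KGKKRRKK
KKKKKKKW
After op 5 paint(8,5,Y):
KKKKKGKK
KKGKKKKK
KKKKKKKY
KKKKKKKK
KKKKKKKK
KKKKRRKK
KKKKRRKK
KGKKRRKK
KKKKKYKW
After op 6 paint(2,0,Y):
KKKKKGKK
KKGKKKKK
YKKKKKKY
KKKKKKKK
KKKKKKKK
KKKKRRKK
KKKKRRKK
KGKKRRKK
KKKKKYKW

Answer: KKKKKGKK
KKGKKKKK
YKKKKKKY
KKKKKKKK
KKKKKKKK
KKKKRRKK
KKKKRRKK
KGKKRRKK
KKKKKYKW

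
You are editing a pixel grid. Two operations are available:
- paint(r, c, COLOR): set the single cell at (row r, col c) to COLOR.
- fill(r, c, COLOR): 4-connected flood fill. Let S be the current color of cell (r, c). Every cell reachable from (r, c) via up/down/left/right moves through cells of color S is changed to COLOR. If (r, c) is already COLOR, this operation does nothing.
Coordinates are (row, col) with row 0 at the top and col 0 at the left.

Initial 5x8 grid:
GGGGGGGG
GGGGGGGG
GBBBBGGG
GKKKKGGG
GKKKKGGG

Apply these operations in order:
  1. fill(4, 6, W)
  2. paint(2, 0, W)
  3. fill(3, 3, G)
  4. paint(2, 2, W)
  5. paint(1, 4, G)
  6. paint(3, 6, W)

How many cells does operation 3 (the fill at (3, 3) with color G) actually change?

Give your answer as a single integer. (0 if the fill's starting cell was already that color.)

After op 1 fill(4,6,W) [28 cells changed]:
WWWWWWWW
WWWWWWWW
WBBBBWWW
WKKKKWWW
WKKKKWWW
After op 2 paint(2,0,W):
WWWWWWWW
WWWWWWWW
WBBBBWWW
WKKKKWWW
WKKKKWWW
After op 3 fill(3,3,G) [8 cells changed]:
WWWWWWWW
WWWWWWWW
WBBBBWWW
WGGGGWWW
WGGGGWWW

Answer: 8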